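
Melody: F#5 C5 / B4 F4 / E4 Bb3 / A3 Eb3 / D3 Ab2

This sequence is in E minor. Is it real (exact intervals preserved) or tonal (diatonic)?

Each cell has the same semitone pattern (-6,) — intervals are preserved exactly.
And F4 lies outside E minor, so the sequence is real rather than tonal.

real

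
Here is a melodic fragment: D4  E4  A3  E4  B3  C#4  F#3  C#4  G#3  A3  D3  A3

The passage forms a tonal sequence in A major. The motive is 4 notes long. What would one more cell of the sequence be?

E3 F#3 B2 F#3

Taking 4-note groups, the heads are D4, B3, G#3: the pattern moves down a 3rd.
So cell 4 is E3 F#3 B2 F#3.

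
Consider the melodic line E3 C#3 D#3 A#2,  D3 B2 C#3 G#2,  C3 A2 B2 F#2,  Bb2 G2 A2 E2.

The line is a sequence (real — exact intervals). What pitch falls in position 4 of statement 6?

C2

Grouping in 4s, the 4th note of each cell is A#2, G#2, F#2, E2.
Each moves down a 2nd. Continuing: D2 → C2.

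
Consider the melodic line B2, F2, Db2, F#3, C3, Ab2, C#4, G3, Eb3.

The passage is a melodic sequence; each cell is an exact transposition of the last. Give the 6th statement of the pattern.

A#5 E5 C5

Taking 3-note groups, the heads are B2, F#3, C#4: the pattern moves up a 5th.
Continuing the starts: G#4 → D#5 → A#5.
Statement 6 starts on A#5 and keeps the same exact contour: A#5 E5 C5.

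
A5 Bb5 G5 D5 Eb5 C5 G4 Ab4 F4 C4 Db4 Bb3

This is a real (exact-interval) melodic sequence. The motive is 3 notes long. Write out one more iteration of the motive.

With a 3-note motive the entries are A5, D5, G4, C4, each down a 5th from the previous.
Statement 5 starts on F3 and keeps the same exact contour: F3 Gb3 Eb3.

F3 Gb3 Eb3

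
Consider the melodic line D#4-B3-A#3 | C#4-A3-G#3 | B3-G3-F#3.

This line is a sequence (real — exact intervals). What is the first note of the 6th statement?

F3

Unit = 3 notes; the statements start on D#4, C#4, B3, moving down a 2nd each time.
Extending the heads down a 2nd: A3 → G3 → F3.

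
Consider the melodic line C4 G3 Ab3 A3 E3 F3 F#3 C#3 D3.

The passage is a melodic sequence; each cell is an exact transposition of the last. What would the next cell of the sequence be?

D#3 A#2 B2

Unit = 3 notes; the statements start on C4, A3, F#3, moving down a 3rd each time.
Statement 4 starts on D#3 and keeps the same exact contour: D#3 A#2 B2.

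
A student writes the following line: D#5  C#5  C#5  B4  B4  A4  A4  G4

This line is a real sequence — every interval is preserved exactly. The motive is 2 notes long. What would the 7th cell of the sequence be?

Eb4 Db4

Unit = 2 notes; the statements start on D#5, C#5, B4, A4, moving down a 2nd each time.
Extending down a 2nd: G4 → F4 → Eb4.
Statement 7 starts on Eb4 and keeps the same exact contour: Eb4 Db4.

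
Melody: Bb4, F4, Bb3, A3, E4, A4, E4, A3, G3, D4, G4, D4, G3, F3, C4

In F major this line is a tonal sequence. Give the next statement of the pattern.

F4 C4 F3 E3 Bb3

Unit = 5 notes; the statements start on Bb4, A4, G4, moving down a 2nd each time.
Statement 4 starts on F4 and keeps the same diatonic contour: F4 C4 F3 E3 Bb3.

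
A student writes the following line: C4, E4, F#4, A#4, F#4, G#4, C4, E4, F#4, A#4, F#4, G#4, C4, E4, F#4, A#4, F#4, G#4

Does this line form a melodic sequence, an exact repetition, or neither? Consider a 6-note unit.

Each 6-note cell is identical (C4 E4 F#4 A#4 F#4 G#4), restated at the same pitch.

repetition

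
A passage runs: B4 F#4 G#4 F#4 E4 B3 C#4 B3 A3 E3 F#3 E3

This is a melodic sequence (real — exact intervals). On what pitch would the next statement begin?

D3

Unit = 4 notes; the statements start on B4, E4, A3, moving down a 5th each time.
One more step down a 5th gives D3.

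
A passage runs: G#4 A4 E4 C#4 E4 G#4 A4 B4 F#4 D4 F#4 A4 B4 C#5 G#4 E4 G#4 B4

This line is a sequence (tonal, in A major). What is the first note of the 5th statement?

Unit = 6 notes; the statements start on G#4, A4, B4, moving up a 2nd each time.
Continuing: C#5 → D5. Statement 5 starts on D5.

D5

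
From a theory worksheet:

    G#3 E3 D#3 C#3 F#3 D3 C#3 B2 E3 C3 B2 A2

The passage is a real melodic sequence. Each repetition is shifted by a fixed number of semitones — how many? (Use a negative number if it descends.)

The 4-note cells begin on G#3, F#3, E3 — each down a 2nd from the last.
G#3→F#3 is 54 − 56 = -2 semitones.

-2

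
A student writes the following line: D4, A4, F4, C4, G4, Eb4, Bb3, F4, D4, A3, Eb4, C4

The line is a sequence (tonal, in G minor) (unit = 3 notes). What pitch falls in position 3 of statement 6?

Grouping in 3s, the 3rd note of each cell is F4, Eb4, D4, C4.
Extending down a 2nd: Bb3 → A3.

A3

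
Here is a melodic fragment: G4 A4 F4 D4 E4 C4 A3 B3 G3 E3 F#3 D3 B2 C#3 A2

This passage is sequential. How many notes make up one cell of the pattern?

3

There are 15 notes; a 3-note unit gives 5 cells:
G4 A4 F4 | D4 E4 C4 | A3 B3 G3 | E3 F#3 D3 | B2 C#3 A2
Each cell is the previous one down a 4th — so the unit is 3 notes.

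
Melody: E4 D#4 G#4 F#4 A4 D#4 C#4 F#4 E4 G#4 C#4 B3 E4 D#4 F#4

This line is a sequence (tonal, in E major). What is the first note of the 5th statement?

The 5-note cells begin on E4, D#4, C#4 — each down a 2nd from the last.
Continuing: B3 → A3. Statement 5 starts on A3.

A3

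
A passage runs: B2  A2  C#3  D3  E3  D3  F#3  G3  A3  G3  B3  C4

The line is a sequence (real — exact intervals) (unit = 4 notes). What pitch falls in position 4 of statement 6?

Grouping in 4s, the 4th note of each cell is D3, G3, C4.
Extending up a 4th: F4 → Bb4 → Eb5.

Eb5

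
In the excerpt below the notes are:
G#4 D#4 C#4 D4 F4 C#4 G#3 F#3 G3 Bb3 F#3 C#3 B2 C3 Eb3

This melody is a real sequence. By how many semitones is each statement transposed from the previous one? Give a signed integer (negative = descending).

The 5-note cells begin on G#4, C#4, F#3 — each down a 5th from the last.
G#4→C#4 is 61 − 68 = -7 semitones.

-7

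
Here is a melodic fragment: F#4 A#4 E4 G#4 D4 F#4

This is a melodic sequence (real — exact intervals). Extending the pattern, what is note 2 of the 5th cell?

The unit is 2 notes. Position-2 pitches of the 3 shown cells: A#4, G#4, F#4.
Each moves down a 2nd. Continuing: E4 → D4.

D4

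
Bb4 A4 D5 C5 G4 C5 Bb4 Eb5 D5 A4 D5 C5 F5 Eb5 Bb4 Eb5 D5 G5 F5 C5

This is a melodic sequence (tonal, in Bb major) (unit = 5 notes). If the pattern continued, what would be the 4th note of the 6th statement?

The unit is 5 notes. Position-4 pitches of the 4 shown cells: C5, D5, Eb5, F5.
Each moves up a 2nd. Continuing: G5 → A5.

A5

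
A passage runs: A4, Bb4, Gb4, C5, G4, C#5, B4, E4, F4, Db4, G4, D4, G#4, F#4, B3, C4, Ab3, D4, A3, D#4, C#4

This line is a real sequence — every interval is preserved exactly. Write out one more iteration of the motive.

F#3 G3 Eb3 A3 E3 A#3 G#3

Unit = 7 notes; the statements start on A4, E4, B3, moving down a 4th each time.
Statement 4 starts on F#3 and keeps the same exact contour: F#3 G3 Eb3 A3 E3 A#3 G#3.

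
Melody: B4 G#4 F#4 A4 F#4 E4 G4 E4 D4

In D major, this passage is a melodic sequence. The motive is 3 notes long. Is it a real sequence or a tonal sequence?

real

Each cell has the same semitone pattern (-3, -2) — intervals are preserved exactly.
And G#4 lies outside D major, so the sequence is real rather than tonal.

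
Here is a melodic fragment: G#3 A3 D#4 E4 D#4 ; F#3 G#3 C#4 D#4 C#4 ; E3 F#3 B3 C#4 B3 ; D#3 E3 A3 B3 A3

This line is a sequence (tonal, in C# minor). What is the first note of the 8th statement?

G#2

Taking 5-note groups, the heads are G#3, F#3, E3, D#3: the pattern moves down a 2nd.
Continuing: C#3 → B2 → A2 → G#2. Statement 8 starts on G#2.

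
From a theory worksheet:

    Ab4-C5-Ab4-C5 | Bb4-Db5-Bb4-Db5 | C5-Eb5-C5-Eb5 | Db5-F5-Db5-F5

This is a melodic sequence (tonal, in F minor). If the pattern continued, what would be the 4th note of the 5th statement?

G5

The unit is 4 notes. Position-4 pitches of the 4 shown cells: C5, Db5, Eb5, F5.
One more up a 2nd gives G5.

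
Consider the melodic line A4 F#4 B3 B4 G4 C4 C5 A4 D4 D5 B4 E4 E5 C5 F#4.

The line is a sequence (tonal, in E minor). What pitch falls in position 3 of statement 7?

The unit is 3 notes. Position-3 pitches of the 5 shown cells: B3, C4, D4, E4, F#4.
Carrying that up a 2nd forward: G4 → A4.

A4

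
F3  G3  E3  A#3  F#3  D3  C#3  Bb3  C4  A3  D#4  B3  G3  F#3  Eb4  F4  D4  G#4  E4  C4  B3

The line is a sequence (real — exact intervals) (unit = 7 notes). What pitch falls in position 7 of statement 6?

Grouping in 7s, the 7th note of each cell is C#3, F#3, B3.
Each moves up a 4th. Continuing: E4 → A4 → D5.

D5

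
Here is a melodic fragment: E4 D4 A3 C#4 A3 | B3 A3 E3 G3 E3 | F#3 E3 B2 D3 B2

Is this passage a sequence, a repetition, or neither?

Each 5-note cell is the previous one transposed down a 4th.

sequence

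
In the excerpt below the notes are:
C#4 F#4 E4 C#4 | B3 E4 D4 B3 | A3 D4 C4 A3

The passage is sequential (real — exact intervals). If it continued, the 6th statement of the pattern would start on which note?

Eb3

Taking 4-note groups, the heads are C#4, B3, A3: the pattern moves down a 2nd.
Extending the heads down a 2nd: G3 → F3 → Eb3.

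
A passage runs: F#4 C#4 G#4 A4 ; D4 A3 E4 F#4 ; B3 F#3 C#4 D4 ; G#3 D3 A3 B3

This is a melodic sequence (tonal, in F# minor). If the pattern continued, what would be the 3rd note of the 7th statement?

B2

With 4-note cells, note 3 of each statement runs G#4, E4, C#4, A3.
Extending down a 3rd: F#3 → D3 → B2.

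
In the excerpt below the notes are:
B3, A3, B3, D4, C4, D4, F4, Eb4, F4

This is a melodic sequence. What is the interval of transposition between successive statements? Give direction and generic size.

up a 3rd

Taking 3-note groups, the heads are B3, D4, F4: the pattern moves up a 3rd.
B3 to D4 is up a 3rd.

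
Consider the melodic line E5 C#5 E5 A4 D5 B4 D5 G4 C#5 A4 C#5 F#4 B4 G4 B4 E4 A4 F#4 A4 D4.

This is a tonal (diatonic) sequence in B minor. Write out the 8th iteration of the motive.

E4 C#4 E4 A3

Unit = 4 notes; the statements start on E5, D5, C#5, B4, A4, moving down a 2nd each time.
Carrying on: G4 → F#4 → E4.
Statement 8 starts on E4 and keeps the same diatonic contour: E4 C#4 E4 A3.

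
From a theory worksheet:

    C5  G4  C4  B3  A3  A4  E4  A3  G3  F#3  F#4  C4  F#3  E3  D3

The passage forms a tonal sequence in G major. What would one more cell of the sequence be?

Unit = 5 notes; the statements start on C5, A4, F#4, moving down a 3rd each time.
From D4 the diatonic shape gives D4 A3 D3 C3 B2.

D4 A3 D3 C3 B2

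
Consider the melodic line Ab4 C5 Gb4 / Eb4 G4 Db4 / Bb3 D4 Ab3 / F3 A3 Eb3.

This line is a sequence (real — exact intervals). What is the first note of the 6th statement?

Taking 3-note groups, the heads are Ab4, Eb4, Bb3, F3: the pattern moves down a 4th.
Continuing: C3 → G2. Statement 6 starts on G2.

G2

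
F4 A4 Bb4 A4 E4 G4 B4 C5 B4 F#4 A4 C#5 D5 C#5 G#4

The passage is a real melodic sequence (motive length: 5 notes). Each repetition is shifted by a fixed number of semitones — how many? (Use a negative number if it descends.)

Unit = 5 notes; the statements start on F4, G4, A4, moving up a 2nd each time.
F4→G4 is 67 − 65 = 2 semitones.

2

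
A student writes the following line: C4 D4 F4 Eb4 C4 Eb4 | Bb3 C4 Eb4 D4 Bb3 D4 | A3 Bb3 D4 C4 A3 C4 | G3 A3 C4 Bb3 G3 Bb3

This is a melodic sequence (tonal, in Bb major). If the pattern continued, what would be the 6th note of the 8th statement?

The unit is 6 notes. Position-6 pitches of the 4 shown cells: Eb4, D4, C4, Bb3.
Carrying that down a 2nd forward: A3 → G3 → F3 → Eb3.

Eb3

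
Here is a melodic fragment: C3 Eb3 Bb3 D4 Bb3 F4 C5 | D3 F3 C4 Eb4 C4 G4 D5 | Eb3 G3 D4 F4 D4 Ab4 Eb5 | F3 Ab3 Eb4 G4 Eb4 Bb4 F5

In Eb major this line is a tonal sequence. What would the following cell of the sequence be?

G3 Bb3 F4 Ab4 F4 C5 G5

Unit = 7 notes; the statements start on C3, D3, Eb3, F3, moving up a 2nd each time.
So cell 5 is G3 Bb3 F4 Ab4 F4 C5 G5.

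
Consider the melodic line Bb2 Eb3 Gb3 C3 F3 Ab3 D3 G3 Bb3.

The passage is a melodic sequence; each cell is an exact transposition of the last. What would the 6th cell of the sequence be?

Taking 3-note groups, the heads are Bb2, C3, D3: the pattern moves up a 2nd.
Extending up a 2nd: E3 → F#3 → G#3.
So cell 6 is G#3 C#4 E4.

G#3 C#4 E4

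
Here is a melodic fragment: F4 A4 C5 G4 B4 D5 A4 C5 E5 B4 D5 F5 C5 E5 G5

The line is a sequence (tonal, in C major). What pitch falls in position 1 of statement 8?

F5

Grouping in 3s, the 1st note of each cell is F4, G4, A4, B4, C5.
Each moves up a 2nd. Continuing: D5 → E5 → F5.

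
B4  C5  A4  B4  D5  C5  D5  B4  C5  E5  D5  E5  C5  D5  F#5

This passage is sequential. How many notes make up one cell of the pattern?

15 notes total. Splitting into 3 groups of 5:
B4 C5 A4 B4 D5 | C5 D5 B4 C5 E5 | D5 E5 C5 D5 F#5
Each cell is the previous one up a 2nd — so the unit is 5 notes.

5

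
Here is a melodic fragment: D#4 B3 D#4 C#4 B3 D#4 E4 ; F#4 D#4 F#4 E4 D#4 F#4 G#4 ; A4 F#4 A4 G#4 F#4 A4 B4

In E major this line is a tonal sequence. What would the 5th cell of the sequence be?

E5 C#5 E5 D#5 C#5 E5 F#5

The 7-note cells begin on D#4, F#4, A4 — each up a 3rd from the last.
Carrying on: C#5 → E5.
So cell 5 is E5 C#5 E5 D#5 C#5 E5 F#5.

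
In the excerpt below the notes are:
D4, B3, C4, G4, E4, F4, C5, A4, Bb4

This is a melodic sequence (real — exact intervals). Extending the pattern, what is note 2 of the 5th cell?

G5

Grouping in 3s, the 2nd note of each cell is B3, E4, A4.
Each moves up a 4th. Continuing: D5 → G5.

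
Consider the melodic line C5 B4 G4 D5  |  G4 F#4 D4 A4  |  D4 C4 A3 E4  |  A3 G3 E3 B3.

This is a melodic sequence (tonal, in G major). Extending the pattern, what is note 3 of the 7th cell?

With 4-note cells, note 3 of each statement runs G4, D4, A3, E3.
Extending down a 4th: B2 → F#2 → C2.

C2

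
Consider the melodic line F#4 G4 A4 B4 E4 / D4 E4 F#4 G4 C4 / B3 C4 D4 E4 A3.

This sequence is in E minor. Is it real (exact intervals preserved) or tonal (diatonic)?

Every note is diatonic to E minor.
Cell 1 has +1 semitones from note 1 to 2, but cell 2 has +2 — the interval quality changes while the contour stays the same, which is the hallmark of a tonal sequence.

tonal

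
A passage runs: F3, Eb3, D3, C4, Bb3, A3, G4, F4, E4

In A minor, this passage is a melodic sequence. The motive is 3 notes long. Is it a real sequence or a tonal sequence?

real

Each cell has the same semitone pattern (-2, -1) — intervals are preserved exactly.
And Eb3 lies outside A minor, so the sequence is real rather than tonal.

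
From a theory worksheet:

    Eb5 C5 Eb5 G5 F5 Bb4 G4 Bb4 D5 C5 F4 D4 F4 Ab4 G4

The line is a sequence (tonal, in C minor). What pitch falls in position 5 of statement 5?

The unit is 5 notes. Position-5 pitches of the 3 shown cells: F5, C5, G4.
Extending down a 4th: D4 → Ab3.

Ab3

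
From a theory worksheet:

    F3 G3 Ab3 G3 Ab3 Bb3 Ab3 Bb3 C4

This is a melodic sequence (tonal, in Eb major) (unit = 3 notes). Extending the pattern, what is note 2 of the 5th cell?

Grouping in 3s, the 2nd note of each cell is G3, Ab3, Bb3.
Extending up a 2nd: C4 → D4.

D4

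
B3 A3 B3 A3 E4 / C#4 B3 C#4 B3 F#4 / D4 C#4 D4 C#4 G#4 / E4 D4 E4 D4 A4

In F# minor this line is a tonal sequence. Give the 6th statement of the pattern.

With a 5-note motive the entries are B3, C#4, D4, E4, each up a 2nd from the previous.
Extending up a 2nd: F#4 → G#4.
From G#4 the diatonic shape gives G#4 F#4 G#4 F#4 C#5.

G#4 F#4 G#4 F#4 C#5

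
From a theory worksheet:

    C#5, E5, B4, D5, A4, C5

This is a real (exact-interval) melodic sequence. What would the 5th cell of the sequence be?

F4 Ab4

The 2-note cells begin on C#5, B4, A4 — each down a 2nd from the last.
Continuing the starts: G4 → F4.
Statement 5 starts on F4 and keeps the same exact contour: F4 Ab4.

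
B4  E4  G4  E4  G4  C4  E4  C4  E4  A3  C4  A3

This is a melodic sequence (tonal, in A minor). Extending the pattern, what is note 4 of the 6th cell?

Grouping in 4s, the 4th note of each cell is E4, C4, A3.
Carrying that down a 3rd forward: F3 → D3 → B2.

B2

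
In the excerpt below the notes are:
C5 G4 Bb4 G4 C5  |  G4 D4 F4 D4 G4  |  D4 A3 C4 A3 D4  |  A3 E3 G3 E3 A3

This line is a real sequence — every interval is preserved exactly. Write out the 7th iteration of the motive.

Taking 5-note groups, the heads are C5, G4, D4, A3: the pattern moves down a 4th.
Carrying on: E3 → B2 → F#2.
From F#2 the exact shape gives F#2 C#2 E2 C#2 F#2.

F#2 C#2 E2 C#2 F#2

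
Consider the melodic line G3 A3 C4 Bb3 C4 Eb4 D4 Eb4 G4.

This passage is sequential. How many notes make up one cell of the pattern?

There are 9 notes; a 3-note unit gives 3 cells:
G3 A3 C4 | Bb3 C4 Eb4 | D4 Eb4 G4
Every group is a transposition up a 3rd of the one before; no shorter unit works.

3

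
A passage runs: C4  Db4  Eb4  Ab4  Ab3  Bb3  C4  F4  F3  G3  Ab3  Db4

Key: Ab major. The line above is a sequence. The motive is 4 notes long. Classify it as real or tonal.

Every note is diatonic to Ab major.
Cell 1 has +1 semitones from note 1 to 2, but cell 2 has +2 — the interval quality changes while the contour stays the same, which is the hallmark of a tonal sequence.

tonal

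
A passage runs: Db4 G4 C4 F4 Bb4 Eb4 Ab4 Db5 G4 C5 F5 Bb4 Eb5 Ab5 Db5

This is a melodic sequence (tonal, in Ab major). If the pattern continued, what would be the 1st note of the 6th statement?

G5

With 3-note cells, note 1 of each statement runs Db4, F4, Ab4, C5, Eb5.
From Eb5, up a 3rd gives G5.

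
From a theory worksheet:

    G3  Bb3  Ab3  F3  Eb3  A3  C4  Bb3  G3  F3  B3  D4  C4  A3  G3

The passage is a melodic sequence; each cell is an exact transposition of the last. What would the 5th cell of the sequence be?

Unit = 5 notes; the statements start on G3, A3, B3, moving up a 2nd each time.
Extending up a 2nd: C#4 → D#4.
From D#4 the exact shape gives D#4 F#4 E4 C#4 B3.

D#4 F#4 E4 C#4 B3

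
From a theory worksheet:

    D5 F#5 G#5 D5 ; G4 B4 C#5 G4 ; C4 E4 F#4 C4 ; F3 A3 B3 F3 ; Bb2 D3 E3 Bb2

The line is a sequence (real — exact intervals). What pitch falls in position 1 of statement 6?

Eb2

With 4-note cells, note 1 of each statement runs D5, G4, C4, F3, Bb2.
Each moves down a 5th; the next is Eb2.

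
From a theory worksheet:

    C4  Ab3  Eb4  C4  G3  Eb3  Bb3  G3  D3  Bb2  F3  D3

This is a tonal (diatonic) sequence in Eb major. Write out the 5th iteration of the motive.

Eb2 C2 G2 Eb2

With a 4-note motive the entries are C4, G3, D3, each down a 4th from the previous.
Carrying on: Ab2 → Eb2.
From Eb2 the diatonic shape gives Eb2 C2 G2 Eb2.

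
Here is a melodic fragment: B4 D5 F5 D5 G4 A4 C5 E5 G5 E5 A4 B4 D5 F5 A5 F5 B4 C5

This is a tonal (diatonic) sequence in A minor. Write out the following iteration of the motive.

E5 G5 B5 G5 C5 D5

Unit = 6 notes; the statements start on B4, C5, D5, moving up a 2nd each time.
Statement 4 starts on E5 and keeps the same diatonic contour: E5 G5 B5 G5 C5 D5.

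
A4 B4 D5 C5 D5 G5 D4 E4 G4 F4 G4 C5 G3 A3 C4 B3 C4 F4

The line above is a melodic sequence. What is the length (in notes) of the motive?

6

There are 18 notes; a 6-note unit gives 3 cells:
A4 B4 D5 C5 D5 G5 | D4 E4 G4 F4 G4 C5 | G3 A3 C4 B3 C4 F4
Each cell is the previous one down a 5th — so the unit is 6 notes.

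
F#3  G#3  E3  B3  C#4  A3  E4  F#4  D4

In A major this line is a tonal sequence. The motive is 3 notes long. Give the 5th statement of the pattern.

Taking 3-note groups, the heads are F#3, B3, E4: the pattern moves up a 4th.
Continuing the starts: A4 → D5.
So cell 5 is D5 E5 C#5.

D5 E5 C#5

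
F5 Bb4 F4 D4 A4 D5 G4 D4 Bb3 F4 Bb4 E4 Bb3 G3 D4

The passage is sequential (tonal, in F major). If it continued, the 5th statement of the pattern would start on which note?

E4

The 5-note cells begin on F5, D5, Bb4 — each down a 3rd from the last.
Extending the heads down a 3rd: G4 → E4.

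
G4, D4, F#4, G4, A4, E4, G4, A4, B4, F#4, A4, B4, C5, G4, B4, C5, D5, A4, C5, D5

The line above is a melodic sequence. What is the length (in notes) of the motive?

4

Try groups of 4 (5 cells in 20 notes):
G4 D4 F#4 G4 | A4 E4 G4 A4 | B4 F#4 A4 B4 | C5 G4 B4 C5 | D5 A4 C5 D5
Each cell is the previous one up a 2nd — so the unit is 4 notes.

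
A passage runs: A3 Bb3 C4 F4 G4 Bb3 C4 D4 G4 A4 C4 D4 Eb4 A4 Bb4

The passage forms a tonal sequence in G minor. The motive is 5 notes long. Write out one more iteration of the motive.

Taking 5-note groups, the heads are A3, Bb3, C4: the pattern moves up a 2nd.
So cell 4 is D4 Eb4 F4 Bb4 C5.

D4 Eb4 F4 Bb4 C5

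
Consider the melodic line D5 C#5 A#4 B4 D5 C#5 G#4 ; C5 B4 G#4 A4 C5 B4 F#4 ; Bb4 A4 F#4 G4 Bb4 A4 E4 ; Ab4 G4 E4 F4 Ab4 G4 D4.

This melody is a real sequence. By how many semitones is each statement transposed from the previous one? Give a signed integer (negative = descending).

With a 7-note motive the entries are D5, C5, Bb4, Ab4, each down a 2nd from the previous.
D5→C5 is 72 − 74 = -2 semitones.

-2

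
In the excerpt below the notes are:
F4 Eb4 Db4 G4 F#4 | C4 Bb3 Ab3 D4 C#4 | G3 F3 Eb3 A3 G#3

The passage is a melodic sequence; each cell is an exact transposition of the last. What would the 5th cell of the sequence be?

A2 G2 F2 B2 A#2

The 5-note cells begin on F4, C4, G3 — each down a 4th from the last.
Carrying on: D3 → A2.
Statement 5 starts on A2 and keeps the same exact contour: A2 G2 F2 B2 A#2.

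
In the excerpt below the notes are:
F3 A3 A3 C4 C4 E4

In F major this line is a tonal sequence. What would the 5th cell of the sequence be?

G4 Bb4

The 2-note cells begin on F3, A3, C4 — each up a 3rd from the last.
Carrying on: E4 → G4.
Statement 5 starts on G4 and keeps the same diatonic contour: G4 Bb4.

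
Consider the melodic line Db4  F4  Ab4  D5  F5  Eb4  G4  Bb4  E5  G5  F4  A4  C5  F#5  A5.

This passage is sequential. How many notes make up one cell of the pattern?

15 notes total. Splitting into 3 groups of 5:
Db4 F4 Ab4 D5 F5 | Eb4 G4 Bb4 E5 G5 | F4 A4 C5 F#5 A5
Each cell is the previous one up a 2nd — so the unit is 5 notes.

5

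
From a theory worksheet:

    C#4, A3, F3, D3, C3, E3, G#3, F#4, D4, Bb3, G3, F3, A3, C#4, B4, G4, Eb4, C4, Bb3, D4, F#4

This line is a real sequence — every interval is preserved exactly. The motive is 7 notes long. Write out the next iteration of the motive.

With a 7-note motive the entries are C#4, F#4, B4, each up a 4th from the previous.
So cell 4 is E5 C5 Ab4 F4 Eb4 G4 B4.

E5 C5 Ab4 F4 Eb4 G4 B4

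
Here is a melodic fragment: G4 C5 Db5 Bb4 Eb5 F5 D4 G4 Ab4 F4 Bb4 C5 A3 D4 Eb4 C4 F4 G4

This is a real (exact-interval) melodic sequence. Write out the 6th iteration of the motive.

F#2 B2 C3 A2 D3 E3

Unit = 6 notes; the statements start on G4, D4, A3, moving down a 4th each time.
Continuing the starts: E3 → B2 → F#2.
So cell 6 is F#2 B2 C3 A2 D3 E3.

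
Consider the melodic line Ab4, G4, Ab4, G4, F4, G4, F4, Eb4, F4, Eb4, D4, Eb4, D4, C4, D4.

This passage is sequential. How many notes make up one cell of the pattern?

3

There are 15 notes; a 3-note unit gives 5 cells:
Ab4 G4 Ab4 | G4 F4 G4 | F4 Eb4 F4 | Eb4 D4 Eb4 | D4 C4 D4
Every group is a transposition down a 2nd of the one before; no shorter unit works.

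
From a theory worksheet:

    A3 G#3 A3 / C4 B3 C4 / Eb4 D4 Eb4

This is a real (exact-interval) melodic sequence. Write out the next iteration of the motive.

Taking 3-note groups, the heads are A3, C4, Eb4: the pattern moves up a 3rd.
From Gb4 the exact shape gives Gb4 F4 Gb4.

Gb4 F4 Gb4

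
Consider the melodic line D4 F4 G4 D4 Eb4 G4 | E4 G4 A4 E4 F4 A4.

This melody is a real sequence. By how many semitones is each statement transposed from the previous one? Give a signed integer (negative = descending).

2

With a 6-note motive the entries are D4, E4, each up a 2nd from the previous.
D4→E4 is 64 − 62 = 2 semitones.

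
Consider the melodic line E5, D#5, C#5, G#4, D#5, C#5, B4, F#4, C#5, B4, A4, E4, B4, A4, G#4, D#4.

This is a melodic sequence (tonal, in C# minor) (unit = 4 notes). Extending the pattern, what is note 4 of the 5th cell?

With 4-note cells, note 4 of each statement runs G#4, F#4, E4, D#4.
From D#4, down a 2nd gives C#4.

C#4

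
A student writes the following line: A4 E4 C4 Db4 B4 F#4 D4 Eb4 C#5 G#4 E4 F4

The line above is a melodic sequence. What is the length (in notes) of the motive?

4

Try groups of 4 (3 cells in 12 notes):
A4 E4 C4 Db4 | B4 F#4 D4 Eb4 | C#5 G#4 E4 F4
Every group is a transposition up a 2nd of the one before; no shorter unit works.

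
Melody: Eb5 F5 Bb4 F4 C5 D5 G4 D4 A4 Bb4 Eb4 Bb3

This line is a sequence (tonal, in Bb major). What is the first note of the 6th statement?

With a 4-note motive the entries are Eb5, C5, A4, each down a 3rd from the previous.
Continuing: F4 → D4 → Bb3. Statement 6 starts on Bb3.

Bb3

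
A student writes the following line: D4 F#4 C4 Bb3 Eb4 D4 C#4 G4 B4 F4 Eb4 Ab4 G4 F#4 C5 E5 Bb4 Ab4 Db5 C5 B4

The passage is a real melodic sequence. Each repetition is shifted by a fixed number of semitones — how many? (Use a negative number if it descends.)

5

Unit = 7 notes; the statements start on D4, G4, C5, moving up a 4th each time.
D4 to G4 spans +5 semitones.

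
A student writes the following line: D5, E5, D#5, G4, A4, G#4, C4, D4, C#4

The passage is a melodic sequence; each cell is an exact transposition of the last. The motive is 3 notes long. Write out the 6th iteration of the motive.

Eb2 F2 E2

With a 3-note motive the entries are D5, G4, C4, each down a 5th from the previous.
Extending down a 5th: F3 → Bb2 → Eb2.
From Eb2 the exact shape gives Eb2 F2 E2.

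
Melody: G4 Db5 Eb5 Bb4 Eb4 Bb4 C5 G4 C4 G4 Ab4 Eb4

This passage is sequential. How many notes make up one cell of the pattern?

4

Try groups of 4 (3 cells in 12 notes):
G4 Db5 Eb5 Bb4 | Eb4 Bb4 C5 G4 | C4 G4 Ab4 Eb4
Every group is a transposition down a 3rd of the one before; no shorter unit works.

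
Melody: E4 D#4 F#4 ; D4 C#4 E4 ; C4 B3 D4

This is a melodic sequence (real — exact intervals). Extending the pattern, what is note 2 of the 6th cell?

F3

Grouping in 3s, the 2nd note of each cell is D#4, C#4, B3.
Extending down a 2nd: A3 → G3 → F3.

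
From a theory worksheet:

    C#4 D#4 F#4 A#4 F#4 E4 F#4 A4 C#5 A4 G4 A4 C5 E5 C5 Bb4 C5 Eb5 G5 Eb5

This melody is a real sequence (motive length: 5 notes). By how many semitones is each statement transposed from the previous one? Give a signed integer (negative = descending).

Taking 5-note groups, the heads are C#4, E4, G4, Bb4: the pattern moves up a 3rd.
C#4→E4 is 64 − 61 = 3 semitones.

3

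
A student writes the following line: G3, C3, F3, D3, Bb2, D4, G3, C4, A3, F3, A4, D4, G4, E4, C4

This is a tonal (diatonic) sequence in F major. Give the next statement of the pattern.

Unit = 5 notes; the statements start on G3, D4, A4, moving up a 5th each time.
So cell 4 is E5 A4 D5 Bb4 G4.

E5 A4 D5 Bb4 G4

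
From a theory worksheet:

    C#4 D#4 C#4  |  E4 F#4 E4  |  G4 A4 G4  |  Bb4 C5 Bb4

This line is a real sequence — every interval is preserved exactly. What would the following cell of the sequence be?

Unit = 3 notes; the statements start on C#4, E4, G4, Bb4, moving up a 3rd each time.
Statement 5 starts on Db5 and keeps the same exact contour: Db5 Eb5 Db5.

Db5 Eb5 Db5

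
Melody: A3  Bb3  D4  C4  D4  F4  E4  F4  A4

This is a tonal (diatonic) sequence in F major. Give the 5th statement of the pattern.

Unit = 3 notes; the statements start on A3, C4, E4, moving up a 3rd each time.
Extending up a 3rd: G4 → Bb4.
From Bb4 the diatonic shape gives Bb4 C5 E5.

Bb4 C5 E5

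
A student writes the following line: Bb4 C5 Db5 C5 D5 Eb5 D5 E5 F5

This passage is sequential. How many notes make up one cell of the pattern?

3

There are 9 notes; a 3-note unit gives 3 cells:
Bb4 C5 Db5 | C5 D5 Eb5 | D5 E5 F5
Every group is a transposition up a 2nd of the one before; no shorter unit works.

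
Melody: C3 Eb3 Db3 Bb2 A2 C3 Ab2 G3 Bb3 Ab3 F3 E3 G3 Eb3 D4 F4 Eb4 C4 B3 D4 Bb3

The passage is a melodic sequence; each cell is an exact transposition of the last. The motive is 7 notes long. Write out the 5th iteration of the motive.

Unit = 7 notes; the statements start on C3, G3, D4, moving up a 5th each time.
Continuing the starts: A4 → E5.
From E5 the exact shape gives E5 G5 F5 D5 C#5 E5 C5.

E5 G5 F5 D5 C#5 E5 C5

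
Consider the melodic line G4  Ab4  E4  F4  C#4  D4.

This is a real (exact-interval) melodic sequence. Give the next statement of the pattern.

A#3 B3

With a 2-note motive the entries are G4, E4, C#4, each down a 3rd from the previous.
So cell 4 is A#3 B3.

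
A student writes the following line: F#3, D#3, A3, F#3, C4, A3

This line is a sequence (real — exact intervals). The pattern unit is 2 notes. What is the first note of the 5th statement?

Gb4

The 2-note cells begin on F#3, A3, C4 — each up a 3rd from the last.
Continuing: Eb4 → Gb4. Statement 5 starts on Gb4.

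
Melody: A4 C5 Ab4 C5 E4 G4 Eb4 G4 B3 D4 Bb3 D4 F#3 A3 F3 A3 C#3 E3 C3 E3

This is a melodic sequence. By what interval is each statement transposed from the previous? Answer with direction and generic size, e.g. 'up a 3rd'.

Unit = 4 notes; the statements start on A4, E4, B3, F#3, C#3, moving down a 4th each time.
A4 to E4 is down a 4th.

down a 4th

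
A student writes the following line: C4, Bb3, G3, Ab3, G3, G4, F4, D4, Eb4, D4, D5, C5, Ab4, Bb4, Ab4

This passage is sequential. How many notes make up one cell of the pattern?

15 notes total. Splitting into 3 groups of 5:
C4 Bb3 G3 Ab3 G3 | G4 F4 D4 Eb4 D4 | D5 C5 Ab4 Bb4 Ab4
Every group is a transposition up a 5th of the one before; no shorter unit works.

5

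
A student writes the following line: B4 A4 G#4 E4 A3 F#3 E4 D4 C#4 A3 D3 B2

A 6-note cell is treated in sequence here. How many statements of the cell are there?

2

12 notes in groups of 6 gives 12/6 = 2 statements.
Starts: B4, E4 — each down a 5th.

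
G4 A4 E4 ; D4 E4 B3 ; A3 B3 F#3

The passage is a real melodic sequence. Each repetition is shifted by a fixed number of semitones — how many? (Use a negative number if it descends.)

-5

With a 3-note motive the entries are G4, D4, A3, each down a 4th from the previous.
Counting half-steps from G4 to D4: -5.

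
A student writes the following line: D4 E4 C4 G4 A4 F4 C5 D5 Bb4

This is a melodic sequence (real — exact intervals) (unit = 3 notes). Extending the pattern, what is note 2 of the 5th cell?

C6

The unit is 3 notes. Position-2 pitches of the 3 shown cells: E4, A4, D5.
Each moves up a 4th. Continuing: G5 → C6.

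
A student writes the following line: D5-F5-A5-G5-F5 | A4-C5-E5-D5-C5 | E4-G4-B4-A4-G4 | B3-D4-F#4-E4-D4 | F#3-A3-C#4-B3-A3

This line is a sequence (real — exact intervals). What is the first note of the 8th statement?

D#2

Taking 5-note groups, the heads are D5, A4, E4, B3, F#3: the pattern moves down a 4th.
Continuing: C#3 → G#2 → D#2. Statement 8 starts on D#2.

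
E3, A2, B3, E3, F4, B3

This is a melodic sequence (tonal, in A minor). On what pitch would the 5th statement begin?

G5

Taking 2-note groups, the heads are E3, B3, F4: the pattern moves up a 5th.
Extending the heads up a 5th: C5 → G5.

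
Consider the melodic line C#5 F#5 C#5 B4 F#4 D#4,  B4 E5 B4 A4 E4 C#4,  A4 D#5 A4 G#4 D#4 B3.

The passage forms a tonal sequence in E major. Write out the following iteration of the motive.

The 6-note cells begin on C#5, B4, A4 — each down a 2nd from the last.
Statement 4 starts on G#4 and keeps the same diatonic contour: G#4 C#5 G#4 F#4 C#4 A3.

G#4 C#5 G#4 F#4 C#4 A3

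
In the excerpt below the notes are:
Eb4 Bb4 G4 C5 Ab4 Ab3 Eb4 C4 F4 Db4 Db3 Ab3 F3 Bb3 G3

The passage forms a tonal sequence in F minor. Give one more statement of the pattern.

Taking 5-note groups, the heads are Eb4, Ab3, Db3: the pattern moves down a 5th.
Statement 4 starts on G2 and keeps the same diatonic contour: G2 Db3 Bb2 Eb3 C3.

G2 Db3 Bb2 Eb3 C3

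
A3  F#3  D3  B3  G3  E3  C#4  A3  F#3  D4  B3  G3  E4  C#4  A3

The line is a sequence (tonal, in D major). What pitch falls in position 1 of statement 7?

G4

With 3-note cells, note 1 of each statement runs A3, B3, C#4, D4, E4.
Each moves up a 2nd. Continuing: F#4 → G4.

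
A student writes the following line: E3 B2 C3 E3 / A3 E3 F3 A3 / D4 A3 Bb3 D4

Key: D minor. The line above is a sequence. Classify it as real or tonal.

real

Each cell has the same semitone pattern (-5, 1, 4) — intervals are preserved exactly.
And B2 lies outside D minor, so the sequence is real rather than tonal.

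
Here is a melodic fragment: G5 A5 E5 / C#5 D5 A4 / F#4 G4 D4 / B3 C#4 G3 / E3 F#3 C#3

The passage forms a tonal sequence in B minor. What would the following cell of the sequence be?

Taking 3-note groups, the heads are G5, C#5, F#4, B3, E3: the pattern moves down a 5th.
Statement 6 starts on A2 and keeps the same diatonic contour: A2 B2 F#2.

A2 B2 F#2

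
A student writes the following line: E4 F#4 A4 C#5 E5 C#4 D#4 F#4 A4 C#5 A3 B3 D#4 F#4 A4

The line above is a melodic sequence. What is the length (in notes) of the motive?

5

Try groups of 5 (3 cells in 15 notes):
E4 F#4 A4 C#5 E5 | C#4 D#4 F#4 A4 C#5 | A3 B3 D#4 F#4 A4
That's a consistent down a 3rd shift per cell, and no other grouping gives one.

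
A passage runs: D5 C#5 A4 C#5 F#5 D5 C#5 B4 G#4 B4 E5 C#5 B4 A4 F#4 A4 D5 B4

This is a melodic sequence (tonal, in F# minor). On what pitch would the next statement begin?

Unit = 6 notes; the statements start on D5, C#5, B4, moving down a 2nd each time.
The next head, down a 2nd from B4, is A4.

A4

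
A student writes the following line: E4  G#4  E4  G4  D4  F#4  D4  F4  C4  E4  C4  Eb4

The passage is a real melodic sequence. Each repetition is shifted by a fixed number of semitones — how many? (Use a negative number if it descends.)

-2

The 4-note cells begin on E4, D4, C4 — each down a 2nd from the last.
E4→D4 is 62 − 64 = -2 semitones.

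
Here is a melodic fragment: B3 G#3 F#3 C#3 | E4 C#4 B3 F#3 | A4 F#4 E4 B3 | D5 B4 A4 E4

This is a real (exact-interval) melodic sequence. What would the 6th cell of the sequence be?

Taking 4-note groups, the heads are B3, E4, A4, D5: the pattern moves up a 4th.
Continuing the starts: G5 → C6.
So cell 6 is C6 A5 G5 D5.

C6 A5 G5 D5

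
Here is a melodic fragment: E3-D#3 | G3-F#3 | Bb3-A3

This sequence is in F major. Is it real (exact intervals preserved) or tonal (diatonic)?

real

Each cell has the same semitone pattern (-1,) — intervals are preserved exactly.
And D#3 lies outside F major, so the sequence is real rather than tonal.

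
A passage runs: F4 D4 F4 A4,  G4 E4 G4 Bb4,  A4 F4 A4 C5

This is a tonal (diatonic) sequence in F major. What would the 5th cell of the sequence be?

C5 A4 C5 E5

Taking 4-note groups, the heads are F4, G4, A4: the pattern moves up a 2nd.
Continuing the starts: Bb4 → C5.
Statement 5 starts on C5 and keeps the same diatonic contour: C5 A4 C5 E5.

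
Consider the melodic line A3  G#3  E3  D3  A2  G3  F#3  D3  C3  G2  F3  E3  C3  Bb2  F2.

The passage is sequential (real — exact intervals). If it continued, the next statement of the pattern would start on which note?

Eb3

With a 5-note motive the entries are A3, G3, F3, each down a 2nd from the previous.
One more step down a 2nd gives Eb3.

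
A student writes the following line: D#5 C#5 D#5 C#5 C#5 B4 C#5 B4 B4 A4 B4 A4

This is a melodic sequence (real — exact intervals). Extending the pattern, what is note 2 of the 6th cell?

Grouping in 4s, the 2nd note of each cell is C#5, B4, A4.
Extending down a 2nd: G4 → F4 → Eb4.

Eb4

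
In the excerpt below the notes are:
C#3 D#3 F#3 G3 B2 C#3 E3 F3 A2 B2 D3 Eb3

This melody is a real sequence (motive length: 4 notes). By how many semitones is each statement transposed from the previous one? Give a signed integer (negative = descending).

Unit = 4 notes; the statements start on C#3, B2, A2, moving down a 2nd each time.
C#3 to B2 spans -2 semitones.

-2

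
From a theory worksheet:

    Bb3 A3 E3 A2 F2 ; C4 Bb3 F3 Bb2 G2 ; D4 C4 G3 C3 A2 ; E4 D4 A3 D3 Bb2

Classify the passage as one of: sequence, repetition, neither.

sequence

Each 5-note cell is the previous one transposed up a 2nd.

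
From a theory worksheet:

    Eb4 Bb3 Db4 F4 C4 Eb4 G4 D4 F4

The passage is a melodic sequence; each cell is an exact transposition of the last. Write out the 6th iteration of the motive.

C#5 G#4 B4

With a 3-note motive the entries are Eb4, F4, G4, each up a 2nd from the previous.
Carrying on: A4 → B4 → C#5.
So cell 6 is C#5 G#4 B4.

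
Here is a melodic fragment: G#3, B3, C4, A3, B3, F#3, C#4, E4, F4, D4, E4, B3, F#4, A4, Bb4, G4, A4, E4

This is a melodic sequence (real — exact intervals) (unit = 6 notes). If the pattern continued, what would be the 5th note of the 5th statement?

G5

Grouping in 6s, the 5th note of each cell is B3, E4, A4.
Each moves up a 4th. Continuing: D5 → G5.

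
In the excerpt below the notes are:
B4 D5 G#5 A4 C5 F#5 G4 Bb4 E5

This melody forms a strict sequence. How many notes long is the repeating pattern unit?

Try groups of 3 (3 cells in 9 notes):
B4 D5 G#5 | A4 C5 F#5 | G4 Bb4 E5
That's a consistent down a 2nd shift per cell, and no other grouping gives one.

3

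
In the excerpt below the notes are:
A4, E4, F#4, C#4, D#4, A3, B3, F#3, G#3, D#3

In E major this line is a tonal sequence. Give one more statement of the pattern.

The 2-note cells begin on A4, F#4, D#4, B3, G#3 — each down a 3rd from the last.
So cell 6 is E3 B2.

E3 B2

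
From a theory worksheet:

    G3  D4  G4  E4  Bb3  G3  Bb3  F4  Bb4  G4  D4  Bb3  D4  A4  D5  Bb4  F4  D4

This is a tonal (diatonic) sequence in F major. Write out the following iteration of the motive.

The 6-note cells begin on G3, Bb3, D4 — each up a 3rd from the last.
So cell 4 is F4 C5 F5 D5 A4 F4.

F4 C5 F5 D5 A4 F4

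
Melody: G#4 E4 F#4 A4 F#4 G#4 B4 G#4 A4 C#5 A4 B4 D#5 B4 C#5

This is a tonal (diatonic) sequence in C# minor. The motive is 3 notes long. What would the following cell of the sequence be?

E5 C#5 D#5

The 3-note cells begin on G#4, A4, B4, C#5, D#5 — each up a 2nd from the last.
From E5 the diatonic shape gives E5 C#5 D#5.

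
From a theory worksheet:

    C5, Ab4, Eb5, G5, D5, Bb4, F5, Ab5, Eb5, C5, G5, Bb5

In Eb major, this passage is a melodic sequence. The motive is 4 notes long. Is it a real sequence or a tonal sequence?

tonal

Every note is diatonic to Eb major.
Cell 1 has +4 semitones from note 3 to 4, but cell 2 has +3 — the interval quality changes while the contour stays the same, which is the hallmark of a tonal sequence.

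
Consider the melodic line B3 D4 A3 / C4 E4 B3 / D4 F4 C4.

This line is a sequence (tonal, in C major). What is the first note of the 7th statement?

Unit = 3 notes; the statements start on B3, C4, D4, moving up a 2nd each time.
Extending the heads up a 2nd: E4 → F4 → G4 → A4.

A4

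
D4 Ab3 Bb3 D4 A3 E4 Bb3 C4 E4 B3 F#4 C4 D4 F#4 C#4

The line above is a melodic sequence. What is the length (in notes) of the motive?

5

Try groups of 5 (3 cells in 15 notes):
D4 Ab3 Bb3 D4 A3 | E4 Bb3 C4 E4 B3 | F#4 C4 D4 F#4 C#4
Every group is a transposition up a 2nd of the one before; no shorter unit works.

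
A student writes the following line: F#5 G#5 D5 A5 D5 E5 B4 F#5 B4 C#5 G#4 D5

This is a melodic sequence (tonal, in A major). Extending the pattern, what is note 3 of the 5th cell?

With 4-note cells, note 3 of each statement runs D5, B4, G#4.
Extending down a 3rd: E4 → C#4.

C#4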